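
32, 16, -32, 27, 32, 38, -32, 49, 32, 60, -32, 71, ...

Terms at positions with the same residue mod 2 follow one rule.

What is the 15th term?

Split by position mod 2 into 2 tracks.
Subsequence A = 32, -32, 32, -32, 32, -32: oscillating between 32 and -32.
Subsequence B = 16, 27, 38, 49, 60, 71: adding 11 each time.
Term 15 comes from subsequence A (its 8th entry): -32.

-32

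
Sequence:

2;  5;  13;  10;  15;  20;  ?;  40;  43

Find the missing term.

28

Odd-indexed and even-indexed terms follow separate rules.
Stream A: 2, 13, 15, ?, 43. A Fibonacci-like recurrence a_n = a_{n-1} + a_{n-2}.
Stream B: 5, 10, 20, 40. Geometric with ratio 2.
The gap is stream A's term 4; the rule gives 28.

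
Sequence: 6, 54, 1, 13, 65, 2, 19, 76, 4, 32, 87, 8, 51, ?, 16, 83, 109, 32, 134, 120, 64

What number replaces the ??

Taking every 3rd term gives 3 separate tracks.
Stream A = 6, 13, 19, 32, 51, 83, 134: Fibonacci-style (each term is the sum of the two before it).
Stream B = 54, 65, 76, 87, ?, 109, 120: linear: a_n = 43 + 11·n.
Stream C = 1, 2, 4, 8, 16, 32, 64: powers of 2.
Filling stream B at index 5 by its rule yields 98.

98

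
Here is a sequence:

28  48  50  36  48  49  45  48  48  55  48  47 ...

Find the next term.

Split by position mod 3 into 3 tracks.
Track A: 28, 36, 45, 55 (triangular numbers n(n+1)/2 for n = 7, 8, …).
Track B: 48, 48, 48, 48 (the constant sequence 48).
Track C: 50, 49, 48, 47 (arithmetic, step −1).
Position 13 → track A, term 5 = 66.

66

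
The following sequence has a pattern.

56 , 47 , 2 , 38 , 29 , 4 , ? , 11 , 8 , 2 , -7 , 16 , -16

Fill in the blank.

20

Reading positions in blocks of 3 reveals the pattern AAB — 2 tracks woven together.
Track A: 56, 47, 38, 29, ?, 11, 2, -7, -16 — arithmetic, step −9.
Track B: 2, 4, 8, 16 — powers 2^1, 2^2, 2^3, ….
The gap is track A's term 5; the rule gives 20.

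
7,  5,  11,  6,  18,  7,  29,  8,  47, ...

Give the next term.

Odd-indexed and even-indexed terms follow separate rules.
Track A: 7, 11, 18, 29, 47. A Fibonacci-like recurrence a_n = a_{n-1} + a_{n-2}.
Track B: 5, 6, 7, 8. Arithmetic with common difference +1.
The 10th slot belongs to track B; its 5th term is 9.

9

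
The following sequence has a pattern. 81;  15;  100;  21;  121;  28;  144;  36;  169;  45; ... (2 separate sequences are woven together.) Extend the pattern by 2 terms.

Split by position mod 2 into 2 tracks.
Subsequence A: 81, 100, 121, 144, 169 (perfect squares starting at 9²).
Subsequence B: 15, 21, 28, 36, 45 (triangular numbers starting at T_5).
The 11th slot belongs to subsequence A; its 6th term is 196.
Position 12 → subsequence B, term 6 = 55.

196, 55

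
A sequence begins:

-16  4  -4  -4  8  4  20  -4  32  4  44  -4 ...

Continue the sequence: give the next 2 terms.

56, 4

Split by position mod 2 into 2 tracks.
Stream A: -16, -4, 8, 20, 32, 44 (arithmetic with common difference +12).
Stream B: 4, -4, 4, -4, 4, -4 (oscillating between 4 and -4).
Position 13 falls in stream A as its term 7, giving 56.
Term 14 comes from stream B (its 7th entry): 4.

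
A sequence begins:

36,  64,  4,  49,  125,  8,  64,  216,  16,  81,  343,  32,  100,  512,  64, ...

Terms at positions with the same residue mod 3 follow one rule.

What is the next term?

121

The terms cycle through 3 interleaved subsequences.
Subsequence A: 36, 49, 64, 81, 100 (perfect squares starting at 6²).
Subsequence B: 64, 125, 216, 343, 512 (the cubes 4³, 5³, 6³, …).
Subsequence C: 4, 8, 16, 32, 64 (powers of 2).
Position 16 falls in subsequence A as its term 6, giving 121.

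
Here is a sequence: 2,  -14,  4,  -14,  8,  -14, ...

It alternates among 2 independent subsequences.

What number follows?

Positions 1, 3, 5, … form one subsequence and positions 2, 4, 6, … form another.
Stream A: 2, 4, 8 (powers of 2).
Stream B: -14, -14, -14 (always -14).
Position 7 falls in stream A as its term 4, giving 16.

16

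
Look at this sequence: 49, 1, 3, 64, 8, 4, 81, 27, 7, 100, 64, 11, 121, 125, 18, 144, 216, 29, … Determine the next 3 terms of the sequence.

169, 343, 47

Read the sequence 3 terms at a time; column i is its own pattern.
Stream A: 49, 64, 81, 100, 121, 144. Consecutive squares n² from n = 7.
Stream B: 1, 8, 27, 64, 125, 216. The cubes 1³, 2³, 3³, ….
Stream C: 3, 4, 7, 11, 18, 29. A Fibonacci-like recurrence a_n = a_{n-1} + a_{n-2}.
The 19th slot belongs to stream A; its 7th term is 169.
Term 20 comes from stream B (its 7th entry): 343.
Position 21 falls in stream C as its term 7, giving 47.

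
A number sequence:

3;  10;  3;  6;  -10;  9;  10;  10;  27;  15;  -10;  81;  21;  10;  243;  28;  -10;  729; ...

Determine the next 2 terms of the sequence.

36, 10

Read the sequence 3 terms at a time; column i is its own pattern.
Subsequence A: 3, 6, 10, 15, 21, 28 — triangular numbers n(n+1)/2 for n = 2, 3, ….
Subsequence B: 10, -10, 10, -10, 10, -10 — the oscillation 10·(−1)^(n+1).
Subsequence C: 3, 9, 27, 81, 243, 729 — powers 3^1, 3^2, 3^3, ….
Term 19 comes from subsequence A (its 7th entry): 36.
Position 20 falls in subsequence B as its term 7, giving 10.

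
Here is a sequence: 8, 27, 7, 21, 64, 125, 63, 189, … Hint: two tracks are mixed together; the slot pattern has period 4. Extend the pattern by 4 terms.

216, 343, 567, 1701

Reading positions in blocks of 4 reveals the pattern AABB — 2 tracks woven together.
Track A is 8, 27, 64, 125, which is perfect cubes starting at 2³.
Track B is 7, 21, 63, 189, which is geometric, ×3 each step.
The 9th slot belongs to track A; its 5th term is 216.
Position 10 → track A, term 6 = 343.
Position 11 falls in track B as its term 5, giving 567.
The 12th slot belongs to track B; its 6th term is 1701.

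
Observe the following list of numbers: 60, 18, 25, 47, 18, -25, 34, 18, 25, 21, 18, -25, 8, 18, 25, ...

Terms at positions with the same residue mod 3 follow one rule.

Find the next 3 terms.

-5, 18, -25

The terms cycle through 3 interleaved subsequences.
Track A is 60, 47, 34, 21, 8, which is arithmetic, step −13.
Track B is 18, 18, 18, 18, 18, which is constant 18.
Track C is 25, -25, 25, -25, 25, which is alternating ±25.
Position 16 falls in track A as its term 6, giving -5.
Position 17 → track B, term 6 = 18.
The 18th slot belongs to track C; its 6th term is -25.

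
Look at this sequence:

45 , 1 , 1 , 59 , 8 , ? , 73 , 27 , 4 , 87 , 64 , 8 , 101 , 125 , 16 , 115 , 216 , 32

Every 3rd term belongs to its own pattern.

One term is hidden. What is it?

Split by position mod 3 into 3 tracks.
Subsequence A: 45, 59, 73, 87, 101, 115. Arithmetic, step +14.
Subsequence B: 1, 8, 27, 64, 125, 216. The cubes 1³, 2³, 3³, ….
Subsequence C: 1, ?, 4, 8, 16, 32. Successive powers of 2.
So the missing entry in subsequence C is 2.

2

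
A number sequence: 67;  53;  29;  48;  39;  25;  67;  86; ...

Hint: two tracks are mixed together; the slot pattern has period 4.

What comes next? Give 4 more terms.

Reading positions in blocks of 4 reveals the pattern AABB — 2 tracks woven together.
Stream A: 67, 53, 39, 25 — subtracting 14 each time.
Stream B: 29, 48, 67, 86 — arithmetic, step +19.
Position 9 → stream A, term 5 = 11.
Position 10 → stream A, term 6 = -3.
Term 11 comes from stream B (its 5th entry): 105.
Position 12 falls in stream B as its term 6, giving 124.

11, -3, 105, 124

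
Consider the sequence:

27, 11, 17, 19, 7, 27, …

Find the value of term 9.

Split by position mod 2 into 2 tracks.
Stream A: 27, 17, 7. Subtracting 10 each time.
Stream B: 11, 19, 27. Linear: a_n = 3 + 8·n.
The 9th slot belongs to stream A; its 5th term is -13.

-13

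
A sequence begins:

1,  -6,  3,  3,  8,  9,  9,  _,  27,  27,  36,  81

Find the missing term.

22

Taking every 3rd term gives 3 separate tracks.
Stream A is 1, 3, 9, 27, which is successive powers of 3.
Stream B is -6, 8, ?, 36, which is adding 14 each time.
Stream C is 3, 9, 27, 81, which is a geometric progression (common ratio 3).
Stream B's pattern makes the blank 22.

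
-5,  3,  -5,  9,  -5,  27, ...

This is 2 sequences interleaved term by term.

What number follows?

The terms cycle through 2 interleaved subsequences.
Track A: -5, -5, -5 — the constant sequence -5.
Track B: 3, 9, 27 — geometric with ratio 3.
The 7th slot belongs to track A; its 4th term is -5.

-5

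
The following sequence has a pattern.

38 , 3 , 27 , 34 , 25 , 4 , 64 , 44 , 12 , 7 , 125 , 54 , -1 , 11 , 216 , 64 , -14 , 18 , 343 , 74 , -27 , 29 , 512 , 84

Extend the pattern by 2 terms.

-40, 47

Taking every 4th term gives 4 separate tracks.
Track A is 38, 25, 12, -1, -14, -27, which is linear: a_n = 51 − 13·n.
Track B is 3, 4, 7, 11, 18, 29, which is each term equals the sum of the previous two.
Track C is 27, 64, 125, 216, 343, 512, which is perfect cubes starting at 3³.
Track D is 34, 44, 54, 64, 74, 84, which is linear: a_n = 24 + 10·n.
The 25th slot belongs to track A; its 7th term is -40.
Term 26 comes from track B (its 7th entry): 47.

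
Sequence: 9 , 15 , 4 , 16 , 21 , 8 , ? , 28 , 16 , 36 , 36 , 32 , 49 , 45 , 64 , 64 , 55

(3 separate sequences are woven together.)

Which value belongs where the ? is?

Split by position mod 3 into 3 tracks.
Stream A: 9, 16, ?, 36, 49, 64. Perfect squares starting at 3².
Stream B: 15, 21, 28, 36, 45, 55. Triangular numbers starting at T_5.
Stream C: 4, 8, 16, 32, 64. Successive powers of 2.
So the missing entry in stream A is 25.

25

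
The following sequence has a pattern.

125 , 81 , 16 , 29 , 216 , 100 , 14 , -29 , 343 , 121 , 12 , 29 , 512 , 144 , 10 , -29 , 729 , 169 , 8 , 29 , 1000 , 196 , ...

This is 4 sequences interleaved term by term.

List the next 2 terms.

Read the sequence 4 terms at a time; column i is its own pattern.
Track A = 125, 216, 343, 512, 729, 1000: consecutive cubes n³ from n = 5.
Track B = 81, 100, 121, 144, 169, 196: consecutive squares n² from n = 9.
Track C = 16, 14, 12, 10, 8: arithmetic with common difference −2.
Track D = 29, -29, 29, -29, 29: the oscillation 29·(−1)^(n+1).
Term 23 comes from track C (its 6th entry): 6.
Position 24 → track D, term 6 = -29.

6, -29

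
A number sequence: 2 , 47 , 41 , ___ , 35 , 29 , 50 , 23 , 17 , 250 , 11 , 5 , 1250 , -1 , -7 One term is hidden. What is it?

Positions follow the repeating pattern ABB; grouping by letter gives 2 tracks.
Track A: 2, ?, 50, 250, 1250. A geometric progression (common ratio 5).
Track B: 47, 41, 35, 29, 23, 17, 11, 5, -1, -7. Arithmetic with common difference −6.
The gap is track A's term 2; the rule gives 10.

10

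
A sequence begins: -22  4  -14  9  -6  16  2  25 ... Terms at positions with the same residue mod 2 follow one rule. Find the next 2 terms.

10, 36

Split by position mod 2 into 2 tracks.
Stream A = -22, -14, -6, 2: linear: a_n = -30 + 8·n.
Stream B = 4, 9, 16, 25: perfect squares starting at 2².
The 9th slot belongs to stream A; its 5th term is 10.
Term 10 comes from stream B (its 5th entry): 36.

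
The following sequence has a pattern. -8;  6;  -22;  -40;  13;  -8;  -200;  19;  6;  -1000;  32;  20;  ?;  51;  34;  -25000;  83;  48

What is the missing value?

-5000

Split by position mod 3: positions 1, 4, 7, … form one track, and each other residue class forms its own.
Subsequence A: -8, -40, -200, -1000, ?, -25000 — geometric with ratio 5.
Subsequence B: 6, 13, 19, 32, 51, 83 — a Fibonacci-like recurrence a_n = a_{n-1} + a_{n-2}.
Subsequence C: -22, -8, 6, 20, 34, 48 — arithmetic, step +14.
Subsequence A's pattern makes the blank -5000.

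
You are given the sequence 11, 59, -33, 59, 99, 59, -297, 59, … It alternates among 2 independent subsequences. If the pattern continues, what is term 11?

Split by position mod 2 into 2 tracks.
Stream A: 11, -33, 99, -297 (multiplying by -3 each time).
Stream B: 59, 59, 59, 59 (constant 59).
Term 11 comes from stream A (its 6th entry): -2673.

-2673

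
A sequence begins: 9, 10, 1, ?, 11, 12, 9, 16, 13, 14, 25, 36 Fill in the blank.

Reading positions in blocks of 4 reveals the pattern AABB — 2 tracks woven together.
Subsequence A: 9, 10, 11, 12, 13, 14. Adding 1 each time.
Subsequence B: 1, ?, 9, 16, 25, 36. Consecutive squares n² from n = 1.
Filling subsequence B at index 2 by its rule yields 4.

4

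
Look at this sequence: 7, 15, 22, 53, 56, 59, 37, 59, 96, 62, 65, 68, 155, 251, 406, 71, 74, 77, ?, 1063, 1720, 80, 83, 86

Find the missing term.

Reading positions in blocks of 6 reveals the pattern AAABBB — 2 tracks woven together.
Subsequence A: 7, 15, 22, 37, 59, 96, 155, 251, 406, ?, 1063, 1720 — Fibonacci-style (each term is the sum of the two before it).
Subsequence B: 53, 56, 59, 62, 65, 68, 71, 74, 77, 80, 83, 86 — arithmetic with common difference +3.
Filling subsequence A at index 10 by its rule yields 657.

657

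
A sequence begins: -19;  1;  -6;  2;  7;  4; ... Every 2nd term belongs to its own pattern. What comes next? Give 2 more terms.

20, 8

Split by position mod 2 into 2 tracks.
Track A is -19, -6, 7, which is arithmetic with common difference +13.
Track B is 1, 2, 4, which is powers 2^0, 2^1, 2^2, ….
Position 7 → track A, term 4 = 20.
Term 8 comes from track B (its 4th entry): 8.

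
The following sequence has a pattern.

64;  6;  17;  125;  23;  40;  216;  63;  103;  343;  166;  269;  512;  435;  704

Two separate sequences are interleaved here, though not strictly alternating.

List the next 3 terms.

Reading positions in blocks of 3 reveals the pattern ABB — 2 tracks woven together.
Subsequence A = 64, 125, 216, 343, 512: consecutive cubes n³ from n = 4.
Subsequence B = 6, 17, 23, 40, 63, 103, 166, 269, 435, 704: a Fibonacci-like recurrence a_n = a_{n-1} + a_{n-2}.
Position 16 falls in subsequence A as its term 6, giving 729.
Term 17 comes from subsequence B (its 11th entry): 1139.
Term 18 comes from subsequence B (its 12th entry): 1843.

729, 1139, 1843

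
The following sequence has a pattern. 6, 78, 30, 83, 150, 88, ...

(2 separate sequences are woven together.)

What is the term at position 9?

3750

Odd-indexed and even-indexed terms follow separate rules.
Track A: 6, 30, 150. A geometric progression (common ratio 5).
Track B: 78, 83, 88. Linear: a_n = 73 + 5·n.
Position 9 falls in track A as its term 5, giving 3750.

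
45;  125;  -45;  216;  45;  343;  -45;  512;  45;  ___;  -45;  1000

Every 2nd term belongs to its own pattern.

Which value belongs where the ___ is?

The terms cycle through 2 interleaved subsequences.
Track A: 45, -45, 45, -45, 45, -45 — oscillating between 45 and -45.
Track B: 125, 216, 343, 512, ?, 1000 — the cubes 5³, 6³, 7³, ….
So the missing entry in track B is 729.

729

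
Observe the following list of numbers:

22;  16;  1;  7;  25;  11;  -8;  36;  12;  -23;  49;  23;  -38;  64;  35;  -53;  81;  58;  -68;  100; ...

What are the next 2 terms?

Split by position mod 3: positions 1, 4, 7, … form one track, and each other residue class forms its own.
Stream A: 22, 7, -8, -23, -38, -53, -68 — linear: a_n = 37 − 15·n.
Stream B: 16, 25, 36, 49, 64, 81, 100 — the squares 4², 5², 6², ….
Stream C: 1, 11, 12, 23, 35, 58 — a Fibonacci-like recurrence a_n = a_{n-1} + a_{n-2}.
Position 21 falls in stream C as its term 7, giving 93.
Position 22 → stream A, term 8 = -83.

93, -83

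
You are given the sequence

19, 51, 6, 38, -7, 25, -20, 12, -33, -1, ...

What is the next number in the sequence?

The terms cycle through 2 interleaved subsequences.
Track A = 19, 6, -7, -20, -33: arithmetic with common difference −13.
Track B = 51, 38, 25, 12, -1: arithmetic, step −13.
Position 11 falls in track A as its term 6, giving -46.

-46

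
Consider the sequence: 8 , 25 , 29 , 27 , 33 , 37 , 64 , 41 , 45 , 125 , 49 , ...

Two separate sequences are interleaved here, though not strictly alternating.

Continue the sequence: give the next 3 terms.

53, 216, 57

Reading positions in blocks of 3 reveals the pattern ABB — 2 tracks woven together.
Subsequence A is 8, 27, 64, 125, which is consecutive cubes n³ from n = 2.
Subsequence B is 25, 29, 33, 37, 41, 45, 49, which is adding 4 each time.
Term 12 comes from subsequence B (its 8th entry): 53.
Position 13 → subsequence A, term 5 = 216.
The 14th slot belongs to subsequence B; its 9th term is 57.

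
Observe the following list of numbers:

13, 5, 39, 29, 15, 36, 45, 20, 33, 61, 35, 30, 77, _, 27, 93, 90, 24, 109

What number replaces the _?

55

The terms cycle through 3 interleaved subsequences.
Subsequence A: 13, 29, 45, 61, 77, 93, 109. Arithmetic, step +16.
Subsequence B: 5, 15, 20, 35, ?, 90. Each term equals the sum of the previous two.
Subsequence C: 39, 36, 33, 30, 27, 24. Linear: a_n = 42 − 3·n.
Subsequence B's pattern makes the blank 55.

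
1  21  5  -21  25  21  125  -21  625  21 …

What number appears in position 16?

Positions 1, 3, 5, … form one subsequence and positions 2, 4, 6, … form another.
Track A: 1, 5, 25, 125, 625 (powers 5^0, 5^1, 5^2, …).
Track B: 21, -21, 21, -21, 21 (alternating ±21).
The 16th slot belongs to track B; its 8th term is -21.

-21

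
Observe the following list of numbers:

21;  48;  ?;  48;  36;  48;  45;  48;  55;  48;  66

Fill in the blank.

Positions 1, 3, 5, … form one subsequence and positions 2, 4, 6, … form another.
Subsequence A: 21, ?, 36, 45, 55, 66. The triangular numbers T_6, T_7, ….
Subsequence B: 48, 48, 48, 48, 48. Always 48.
The gap is subsequence A's term 2; the rule gives 28.

28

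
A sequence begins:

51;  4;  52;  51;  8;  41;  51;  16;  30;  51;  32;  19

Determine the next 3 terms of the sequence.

51, 64, 8

Read the sequence 3 terms at a time; column i is its own pattern.
Track A: 51, 51, 51, 51 — always 51.
Track B: 4, 8, 16, 32 — powers 2^2, 2^3, 2^4, ….
Track C: 52, 41, 30, 19 — arithmetic, step −11.
Term 13 comes from track A (its 5th entry): 51.
Position 14 → track B, term 5 = 64.
Position 15 → track C, term 5 = 8.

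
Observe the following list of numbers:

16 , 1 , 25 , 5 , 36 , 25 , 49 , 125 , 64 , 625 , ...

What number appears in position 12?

Odd-indexed and even-indexed terms follow separate rules.
Track A = 16, 25, 36, 49, 64: consecutive squares n² from n = 4.
Track B = 1, 5, 25, 125, 625: powers of 5.
Term 12 comes from track B (its 6th entry): 3125.

3125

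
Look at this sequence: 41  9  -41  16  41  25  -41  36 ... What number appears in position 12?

Split by position mod 2 into 2 tracks.
Track A is 41, -41, 41, -41, which is alternating ±41.
Track B is 9, 16, 25, 36, which is the squares 3², 4², 5², ….
The 12th slot belongs to track B; its 6th term is 64.

64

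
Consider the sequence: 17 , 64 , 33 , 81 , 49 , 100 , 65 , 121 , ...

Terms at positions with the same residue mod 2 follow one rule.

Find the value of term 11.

Taking every 2nd term gives 2 separate tracks.
Track A = 17, 33, 49, 65: linear: a_n = 1 + 16·n.
Track B = 64, 81, 100, 121: consecutive squares n² from n = 8.
The 11th slot belongs to track A; its 6th term is 97.

97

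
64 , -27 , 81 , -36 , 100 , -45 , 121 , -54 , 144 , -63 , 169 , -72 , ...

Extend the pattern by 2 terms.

Positions 1, 3, 5, … form one subsequence and positions 2, 4, 6, … form another.
Subsequence A is 64, 81, 100, 121, 144, 169, which is the squares 8², 9², 10², ….
Subsequence B is -27, -36, -45, -54, -63, -72, which is arithmetic with common difference −9.
The 13th slot belongs to subsequence A; its 7th term is 196.
Position 14 falls in subsequence B as its term 7, giving -81.

196, -81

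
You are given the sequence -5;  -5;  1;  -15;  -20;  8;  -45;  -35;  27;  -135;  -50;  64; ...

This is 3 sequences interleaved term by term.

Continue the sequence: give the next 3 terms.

Split by position mod 3 into 3 tracks.
Stream A = -5, -15, -45, -135: multiplying by 3 each time.
Stream B = -5, -20, -35, -50: subtracting 15 each time.
Stream C = 1, 8, 27, 64: perfect cubes starting at 1³.
Position 13 falls in stream A as its term 5, giving -405.
Position 14 → stream B, term 5 = -65.
Position 15 → stream C, term 5 = 125.

-405, -65, 125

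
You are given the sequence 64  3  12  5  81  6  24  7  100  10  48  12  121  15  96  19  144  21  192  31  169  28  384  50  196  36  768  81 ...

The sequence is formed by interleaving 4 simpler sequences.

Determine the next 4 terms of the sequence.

225, 45, 1536, 131

Split by position mod 4: positions 1, 5, 9, … form one track, and each other residue class forms its own.
Subsequence A is 64, 81, 100, 121, 144, 169, 196, which is consecutive squares n² from n = 8.
Subsequence B is 3, 6, 10, 15, 21, 28, 36, which is the triangular numbers T_2, T_3, ….
Subsequence C is 12, 24, 48, 96, 192, 384, 768, which is geometric with ratio 2.
Subsequence D is 5, 7, 12, 19, 31, 50, 81, which is each term equals the sum of the previous two.
Position 29 → subsequence A, term 8 = 225.
Term 30 comes from subsequence B (its 8th entry): 45.
The 31st slot belongs to subsequence C; its 8th term is 1536.
Position 32 falls in subsequence D as its term 8, giving 131.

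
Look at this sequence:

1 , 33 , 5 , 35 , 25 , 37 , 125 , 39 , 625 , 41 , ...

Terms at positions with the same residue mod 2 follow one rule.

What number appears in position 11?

3125

Taking every 2nd term gives 2 separate tracks.
Track A is 1, 5, 25, 125, 625, which is powers of 5.
Track B is 33, 35, 37, 39, 41, which is arithmetic with common difference +2.
The 11th slot belongs to track A; its 6th term is 3125.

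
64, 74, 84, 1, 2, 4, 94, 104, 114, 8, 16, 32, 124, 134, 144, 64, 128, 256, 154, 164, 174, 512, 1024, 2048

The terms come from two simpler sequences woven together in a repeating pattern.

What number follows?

184

The slot pattern repeats as AAABBB (period 6), so there are 2 interleaved tracks.
Stream A: 64, 74, 84, 94, 104, 114, 124, 134, 144, 154, 164, 174 (arithmetic with common difference +10).
Stream B: 1, 2, 4, 8, 16, 32, 64, 128, 256, 512, 1024, 2048 (geometric with ratio 2).
Position 25 falls in stream A as its term 13, giving 184.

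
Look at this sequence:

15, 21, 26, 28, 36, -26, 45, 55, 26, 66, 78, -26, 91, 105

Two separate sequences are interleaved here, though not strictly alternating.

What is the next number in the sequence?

The slot pattern repeats as AAB (period 3), so there are 2 interleaved tracks.
Subsequence A: 15, 21, 28, 36, 45, 55, 66, 78, 91, 105 (triangular numbers n(n+1)/2 for n = 5, 6, …).
Subsequence B: 26, -26, 26, -26 (alternating ±26).
Position 15 → subsequence B, term 5 = 26.

26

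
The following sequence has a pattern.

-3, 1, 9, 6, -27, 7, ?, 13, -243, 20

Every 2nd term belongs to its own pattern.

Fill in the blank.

Odd-indexed and even-indexed terms follow separate rules.
Track A = -3, 9, -27, ?, -243: a geometric progression (common ratio -3).
Track B = 1, 6, 7, 13, 20: Fibonacci-style (each term is the sum of the two before it).
Filling track A at index 4 by its rule yields 81.

81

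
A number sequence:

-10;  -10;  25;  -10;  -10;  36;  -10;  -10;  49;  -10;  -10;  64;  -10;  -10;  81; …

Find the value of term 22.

-10

The slot pattern repeats as AAB (period 3), so there are 2 interleaved tracks.
Track A: -10, -10, -10, -10, -10, -10, -10, -10, -10, -10 — the constant sequence -10.
Track B: 25, 36, 49, 64, 81 — the squares 5², 6², 7², ….
The 22nd slot belongs to track A; its 15th term is -10.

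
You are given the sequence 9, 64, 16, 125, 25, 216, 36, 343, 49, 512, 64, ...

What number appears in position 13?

Taking every 2nd term gives 2 separate tracks.
Track A: 9, 16, 25, 36, 49, 64 — the squares 3², 4², 5², ….
Track B: 64, 125, 216, 343, 512 — consecutive cubes n³ from n = 4.
Term 13 comes from track A (its 7th entry): 81.

81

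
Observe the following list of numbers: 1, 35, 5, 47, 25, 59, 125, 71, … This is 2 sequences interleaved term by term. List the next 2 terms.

625, 83

Positions 1, 3, 5, … form one subsequence and positions 2, 4, 6, … form another.
Subsequence A: 1, 5, 25, 125. Powers of 5.
Subsequence B: 35, 47, 59, 71. Linear: a_n = 23 + 12·n.
Term 9 comes from subsequence A (its 5th entry): 625.
Position 10 → subsequence B, term 5 = 83.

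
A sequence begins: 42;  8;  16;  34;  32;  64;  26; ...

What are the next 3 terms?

128, 256, 18

Reading positions in blocks of 3 reveals the pattern ABB — 2 tracks woven together.
Subsequence A: 42, 34, 26 (linear: a_n = 50 − 8·n).
Subsequence B: 8, 16, 32, 64 (a geometric progression (common ratio 2)).
The 8th slot belongs to subsequence B; its 5th term is 128.
Term 9 comes from subsequence B (its 6th entry): 256.
Term 10 comes from subsequence A (its 4th entry): 18.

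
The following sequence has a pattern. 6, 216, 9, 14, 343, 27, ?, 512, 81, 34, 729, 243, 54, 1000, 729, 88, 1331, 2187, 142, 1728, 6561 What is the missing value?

Read the sequence 3 terms at a time; column i is its own pattern.
Track A: 6, 14, ?, 34, 54, 88, 142 (a Fibonacci-like recurrence a_n = a_{n-1} + a_{n-2}).
Track B: 216, 343, 512, 729, 1000, 1331, 1728 (perfect cubes starting at 6³).
Track C: 9, 27, 81, 243, 729, 2187, 6561 (successive powers of 3).
Filling track A at index 3 by its rule yields 20.

20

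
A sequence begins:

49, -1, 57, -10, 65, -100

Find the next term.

Taking every 2nd term gives 2 separate tracks.
Subsequence A = 49, 57, 65: linear: a_n = 41 + 8·n.
Subsequence B = -1, -10, -100: a geometric progression (common ratio 10).
Term 7 comes from subsequence A (its 4th entry): 73.

73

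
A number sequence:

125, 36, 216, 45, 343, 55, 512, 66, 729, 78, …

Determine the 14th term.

105

The terms cycle through 2 interleaved subsequences.
Stream A = 125, 216, 343, 512, 729: the cubes 5³, 6³, 7³, ….
Stream B = 36, 45, 55, 66, 78: the triangular numbers T_8, T_9, ….
Position 14 → stream B, term 7 = 105.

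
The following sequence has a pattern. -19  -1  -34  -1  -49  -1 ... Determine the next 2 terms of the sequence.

The terms cycle through 2 interleaved subsequences.
Subsequence A: -19, -34, -49 (linear: a_n = -4 − 15·n).
Subsequence B: -1, -1, -1 (constant -1).
Position 7 → subsequence A, term 4 = -64.
Term 8 comes from subsequence B (its 4th entry): -1.

-64, -1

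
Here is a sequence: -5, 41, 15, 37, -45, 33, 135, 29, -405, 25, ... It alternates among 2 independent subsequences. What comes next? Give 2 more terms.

Split by position mod 2 into 2 tracks.
Stream A is -5, 15, -45, 135, -405, which is a geometric progression (common ratio -3).
Stream B is 41, 37, 33, 29, 25, which is linear: a_n = 45 − 4·n.
Position 11 → stream A, term 6 = 1215.
The 12th slot belongs to stream B; its 6th term is 21.

1215, 21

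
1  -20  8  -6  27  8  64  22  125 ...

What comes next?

36

Positions 1, 3, 5, … form one subsequence and positions 2, 4, 6, … form another.
Stream A = 1, 8, 27, 64, 125: consecutive cubes n³ from n = 1.
Stream B = -20, -6, 8, 22: arithmetic, step +14.
Position 10 → stream B, term 5 = 36.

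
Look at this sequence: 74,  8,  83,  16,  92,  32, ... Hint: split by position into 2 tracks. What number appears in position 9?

110

Odd-indexed and even-indexed terms follow separate rules.
Track A: 74, 83, 92 — adding 9 each time.
Track B: 8, 16, 32 — multiplying by 2 each time.
Position 9 → track A, term 5 = 110.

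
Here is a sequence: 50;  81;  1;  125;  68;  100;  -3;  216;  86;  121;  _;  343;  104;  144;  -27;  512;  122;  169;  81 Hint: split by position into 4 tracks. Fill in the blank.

Read the sequence 4 terms at a time; column i is its own pattern.
Track A: 50, 68, 86, 104, 122 (linear: a_n = 32 + 18·n).
Track B: 81, 100, 121, 144, 169 (perfect squares starting at 9²).
Track C: 1, -3, ?, -27, 81 (multiplying by -3 each time).
Track D: 125, 216, 343, 512 (the cubes 5³, 6³, 7³, …).
Filling track C at index 3 by its rule yields 9.

9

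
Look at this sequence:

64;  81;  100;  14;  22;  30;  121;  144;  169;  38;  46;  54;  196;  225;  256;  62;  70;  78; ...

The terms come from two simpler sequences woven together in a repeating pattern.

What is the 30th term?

126

Reading positions in blocks of 6 reveals the pattern AAABBB — 2 tracks woven together.
Track A: 64, 81, 100, 121, 144, 169, 196, 225, 256. The squares 8², 9², 10², ….
Track B: 14, 22, 30, 38, 46, 54, 62, 70, 78. Arithmetic with common difference +8.
Position 30 → track B, term 15 = 126.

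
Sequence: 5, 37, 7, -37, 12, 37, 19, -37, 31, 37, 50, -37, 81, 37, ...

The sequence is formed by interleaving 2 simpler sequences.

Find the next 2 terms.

Odd-indexed and even-indexed terms follow separate rules.
Stream A is 5, 7, 12, 19, 31, 50, 81, which is each term equals the sum of the previous two.
Stream B is 37, -37, 37, -37, 37, -37, 37, which is the oscillation 37·(−1)^(n+1).
Position 15 → stream A, term 8 = 131.
The 16th slot belongs to stream B; its 8th term is -37.

131, -37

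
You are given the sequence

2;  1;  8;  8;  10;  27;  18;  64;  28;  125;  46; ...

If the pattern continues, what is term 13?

74

Split by position mod 2 into 2 tracks.
Track A: 2, 8, 10, 18, 28, 46. Each term equals the sum of the previous two.
Track B: 1, 8, 27, 64, 125. Consecutive cubes n³ from n = 1.
The 13th slot belongs to track A; its 7th term is 74.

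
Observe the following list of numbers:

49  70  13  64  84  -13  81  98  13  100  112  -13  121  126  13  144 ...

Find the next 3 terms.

The terms cycle through 3 interleaved subsequences.
Track A is 49, 64, 81, 100, 121, 144, which is perfect squares starting at 7².
Track B is 70, 84, 98, 112, 126, which is arithmetic, step +14.
Track C is 13, -13, 13, -13, 13, which is oscillating between 13 and -13.
Term 17 comes from track B (its 6th entry): 140.
Term 18 comes from track C (its 6th entry): -13.
Position 19 falls in track A as its term 7, giving 169.

140, -13, 169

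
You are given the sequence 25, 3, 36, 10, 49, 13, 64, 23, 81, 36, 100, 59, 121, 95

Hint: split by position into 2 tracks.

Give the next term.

Split by position mod 2 into 2 tracks.
Stream A: 25, 36, 49, 64, 81, 100, 121 — consecutive squares n² from n = 5.
Stream B: 3, 10, 13, 23, 36, 59, 95 — Fibonacci-style (each term is the sum of the two before it).
The 15th slot belongs to stream A; its 8th term is 144.

144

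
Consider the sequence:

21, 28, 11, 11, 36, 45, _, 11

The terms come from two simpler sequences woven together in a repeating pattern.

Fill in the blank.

11

The slot pattern repeats as AABB (period 4), so there are 2 interleaved tracks.
Track A = 21, 28, 36, 45: triangular numbers n(n+1)/2 for n = 6, 7, ….
Track B = 11, 11, ?, 11: always 11.
So the missing entry in track B is 11.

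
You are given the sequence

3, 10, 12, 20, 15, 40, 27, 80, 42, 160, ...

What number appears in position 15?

The terms cycle through 2 interleaved subsequences.
Track A: 3, 12, 15, 27, 42 (each term equals the sum of the previous two).
Track B: 10, 20, 40, 80, 160 (multiplying by 2 each time).
Term 15 comes from track A (its 8th entry): 180.

180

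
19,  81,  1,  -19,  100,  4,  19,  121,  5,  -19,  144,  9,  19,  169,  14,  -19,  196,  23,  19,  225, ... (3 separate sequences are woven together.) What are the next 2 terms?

Taking every 3rd term gives 3 separate tracks.
Track A = 19, -19, 19, -19, 19, -19, 19: alternating ±19.
Track B = 81, 100, 121, 144, 169, 196, 225: the squares 9², 10², 11², ….
Track C = 1, 4, 5, 9, 14, 23: a Fibonacci-like recurrence a_n = a_{n-1} + a_{n-2}.
The 21st slot belongs to track C; its 7th term is 37.
Term 22 comes from track A (its 8th entry): -19.

37, -19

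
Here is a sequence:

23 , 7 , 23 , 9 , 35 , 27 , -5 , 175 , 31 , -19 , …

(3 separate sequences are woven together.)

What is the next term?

875

The terms cycle through 3 interleaved subsequences.
Track A: 23, 9, -5, -19 — subtracting 14 each time.
Track B: 7, 35, 175 — a geometric progression (common ratio 5).
Track C: 23, 27, 31 — arithmetic, step +4.
Position 11 falls in track B as its term 4, giving 875.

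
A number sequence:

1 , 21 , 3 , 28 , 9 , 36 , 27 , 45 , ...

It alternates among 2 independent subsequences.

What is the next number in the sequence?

81

Positions 1, 3, 5, … form one subsequence and positions 2, 4, 6, … form another.
Stream A: 1, 3, 9, 27 (powers 3^0, 3^1, 3^2, …).
Stream B: 21, 28, 36, 45 (triangular numbers starting at T_6).
The 9th slot belongs to stream A; its 5th term is 81.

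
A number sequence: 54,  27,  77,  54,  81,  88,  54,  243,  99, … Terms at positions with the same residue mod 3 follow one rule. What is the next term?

54

Split by position mod 3: positions 1, 4, 7, … form one track, and each other residue class forms its own.
Stream A: 54, 54, 54 (constant 54).
Stream B: 27, 81, 243 (successive powers of 3).
Stream C: 77, 88, 99 (linear: a_n = 66 + 11·n).
Term 10 comes from stream A (its 4th entry): 54.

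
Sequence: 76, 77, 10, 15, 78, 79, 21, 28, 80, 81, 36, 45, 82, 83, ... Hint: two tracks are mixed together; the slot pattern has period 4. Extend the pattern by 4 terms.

55, 66, 84, 85

Reading positions in blocks of 4 reveals the pattern AABB — 2 tracks woven together.
Stream A = 76, 77, 78, 79, 80, 81, 82, 83: linear: a_n = 75 + n.
Stream B = 10, 15, 21, 28, 36, 45: triangular numbers n(n+1)/2 for n = 4, 5, ….
The 15th slot belongs to stream B; its 7th term is 55.
Position 16 falls in stream B as its term 8, giving 66.
Position 17 → stream A, term 9 = 84.
The 18th slot belongs to stream A; its 10th term is 85.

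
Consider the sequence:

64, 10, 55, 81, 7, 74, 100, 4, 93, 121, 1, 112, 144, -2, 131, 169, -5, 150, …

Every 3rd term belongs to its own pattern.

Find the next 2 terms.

Read the sequence 3 terms at a time; column i is its own pattern.
Stream A is 64, 81, 100, 121, 144, 169, which is consecutive squares n² from n = 8.
Stream B is 10, 7, 4, 1, -2, -5, which is arithmetic with common difference −3.
Stream C is 55, 74, 93, 112, 131, 150, which is adding 19 each time.
The 19th slot belongs to stream A; its 7th term is 196.
Position 20 → stream B, term 7 = -8.

196, -8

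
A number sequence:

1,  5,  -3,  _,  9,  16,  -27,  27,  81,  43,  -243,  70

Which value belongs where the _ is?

11

Split by position mod 2 into 2 tracks.
Track A is 1, -3, 9, -27, 81, -243, which is a geometric progression (common ratio -3).
Track B is 5, ?, 16, 27, 43, 70, which is a Fibonacci-like recurrence a_n = a_{n-1} + a_{n-2}.
Filling track B at index 2 by its rule yields 11.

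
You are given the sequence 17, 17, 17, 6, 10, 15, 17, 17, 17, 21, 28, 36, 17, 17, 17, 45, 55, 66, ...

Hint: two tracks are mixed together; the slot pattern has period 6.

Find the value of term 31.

17

Reading positions in blocks of 6 reveals the pattern AAABBB — 2 tracks woven together.
Stream A: 17, 17, 17, 17, 17, 17, 17, 17, 17 — the constant sequence 17.
Stream B: 6, 10, 15, 21, 28, 36, 45, 55, 66 — triangular numbers n(n+1)/2 for n = 3, 4, ….
Position 31 → stream A, term 16 = 17.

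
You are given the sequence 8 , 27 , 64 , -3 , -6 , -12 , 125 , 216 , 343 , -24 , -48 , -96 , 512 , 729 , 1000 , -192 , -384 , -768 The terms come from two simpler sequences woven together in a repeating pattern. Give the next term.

1331

Reading positions in blocks of 6 reveals the pattern AAABBB — 2 tracks woven together.
Track A: 8, 27, 64, 125, 216, 343, 512, 729, 1000 — consecutive cubes n³ from n = 2.
Track B: -3, -6, -12, -24, -48, -96, -192, -384, -768 — geometric with ratio 2.
Position 19 falls in track A as its term 10, giving 1331.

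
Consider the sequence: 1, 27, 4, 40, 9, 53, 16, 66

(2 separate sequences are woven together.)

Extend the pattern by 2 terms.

Split by position mod 2 into 2 tracks.
Subsequence A: 1, 4, 9, 16 — perfect squares starting at 1².
Subsequence B: 27, 40, 53, 66 — arithmetic with common difference +13.
Position 9 → subsequence A, term 5 = 25.
The 10th slot belongs to subsequence B; its 5th term is 79.

25, 79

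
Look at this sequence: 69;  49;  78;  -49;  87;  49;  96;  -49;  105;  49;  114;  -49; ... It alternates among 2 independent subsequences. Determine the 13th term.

Taking every 2nd term gives 2 separate tracks.
Track A is 69, 78, 87, 96, 105, 114, which is arithmetic with common difference +9.
Track B is 49, -49, 49, -49, 49, -49, which is alternating ±49.
Position 13 falls in track A as its term 7, giving 123.

123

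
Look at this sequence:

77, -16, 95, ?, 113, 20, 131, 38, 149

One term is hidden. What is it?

Taking every 2nd term gives 2 separate tracks.
Track A: 77, 95, 113, 131, 149. Adding 18 each time.
Track B: -16, ?, 20, 38. Arithmetic, step +18.
Filling track B at index 2 by its rule yields 2.

2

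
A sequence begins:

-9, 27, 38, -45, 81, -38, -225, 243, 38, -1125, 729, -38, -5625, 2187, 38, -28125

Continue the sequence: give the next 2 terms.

Split by position mod 3: positions 1, 4, 7, … form one track, and each other residue class forms its own.
Subsequence A = -9, -45, -225, -1125, -5625, -28125: a geometric progression (common ratio 5).
Subsequence B = 27, 81, 243, 729, 2187: powers 3^3, 3^4, 3^5, ….
Subsequence C = 38, -38, 38, -38, 38: alternating ±38.
The 17th slot belongs to subsequence B; its 6th term is 6561.
Position 18 falls in subsequence C as its term 6, giving -38.

6561, -38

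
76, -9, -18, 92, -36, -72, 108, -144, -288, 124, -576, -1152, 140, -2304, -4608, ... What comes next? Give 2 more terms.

156, -9216

Reading positions in blocks of 3 reveals the pattern ABB — 2 tracks woven together.
Subsequence A is 76, 92, 108, 124, 140, which is arithmetic with common difference +16.
Subsequence B is -9, -18, -36, -72, -144, -288, -576, -1152, -2304, -4608, which is a geometric progression (common ratio 2).
Position 16 → subsequence A, term 6 = 156.
Position 17 → subsequence B, term 11 = -9216.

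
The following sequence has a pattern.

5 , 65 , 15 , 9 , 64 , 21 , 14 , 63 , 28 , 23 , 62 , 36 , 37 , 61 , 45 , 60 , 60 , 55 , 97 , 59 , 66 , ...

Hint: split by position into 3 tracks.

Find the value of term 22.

157

Read the sequence 3 terms at a time; column i is its own pattern.
Track A: 5, 9, 14, 23, 37, 60, 97 — each term equals the sum of the previous two.
Track B: 65, 64, 63, 62, 61, 60, 59 — linear: a_n = 66 − n.
Track C: 15, 21, 28, 36, 45, 55, 66 — triangular numbers n(n+1)/2 for n = 5, 6, ….
Term 22 comes from track A (its 8th entry): 157.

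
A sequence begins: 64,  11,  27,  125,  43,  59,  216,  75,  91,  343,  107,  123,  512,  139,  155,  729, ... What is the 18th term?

187

Reading positions in blocks of 3 reveals the pattern ABB — 2 tracks woven together.
Subsequence A is 64, 125, 216, 343, 512, 729, which is consecutive cubes n³ from n = 4.
Subsequence B is 11, 27, 43, 59, 75, 91, 107, 123, 139, 155, which is arithmetic with common difference +16.
Term 18 comes from subsequence B (its 12th entry): 187.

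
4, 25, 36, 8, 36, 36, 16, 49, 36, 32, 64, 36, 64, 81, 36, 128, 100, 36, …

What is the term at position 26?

Split by position mod 3: positions 1, 4, 7, … form one track, and each other residue class forms its own.
Stream A: 4, 8, 16, 32, 64, 128. Geometric with ratio 2.
Stream B: 25, 36, 49, 64, 81, 100. Consecutive squares n² from n = 5.
Stream C: 36, 36, 36, 36, 36, 36. The constant sequence 36.
Term 26 comes from stream B (its 9th entry): 169.

169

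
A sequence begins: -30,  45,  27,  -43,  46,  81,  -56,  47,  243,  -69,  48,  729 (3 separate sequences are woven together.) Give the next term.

-82

Read the sequence 3 terms at a time; column i is its own pattern.
Subsequence A: -30, -43, -56, -69 (arithmetic, step −13).
Subsequence B: 45, 46, 47, 48 (adding 1 each time).
Subsequence C: 27, 81, 243, 729 (powers of 3).
Term 13 comes from subsequence A (its 5th entry): -82.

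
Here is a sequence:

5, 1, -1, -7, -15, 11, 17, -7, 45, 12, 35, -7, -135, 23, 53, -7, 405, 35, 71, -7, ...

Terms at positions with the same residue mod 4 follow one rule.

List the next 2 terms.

The terms cycle through 4 interleaved subsequences.
Subsequence A = 5, -15, 45, -135, 405: geometric with ratio -3.
Subsequence B = 1, 11, 12, 23, 35: each term equals the sum of the previous two.
Subsequence C = -1, 17, 35, 53, 71: adding 18 each time.
Subsequence D = -7, -7, -7, -7, -7: always -7.
The 21st slot belongs to subsequence A; its 6th term is -1215.
Position 22 → subsequence B, term 6 = 58.

-1215, 58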